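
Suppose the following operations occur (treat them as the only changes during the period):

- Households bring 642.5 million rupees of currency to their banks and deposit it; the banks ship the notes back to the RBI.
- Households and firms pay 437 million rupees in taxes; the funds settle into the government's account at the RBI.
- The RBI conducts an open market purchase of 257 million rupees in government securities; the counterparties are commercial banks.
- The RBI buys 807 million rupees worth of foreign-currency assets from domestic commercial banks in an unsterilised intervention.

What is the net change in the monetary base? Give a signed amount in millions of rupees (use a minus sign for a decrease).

+627 million

RBI balance sheet:
  Assets:      Securities +257M, Foreign assets +807M
  Liabilities: Bank reserves +1269.5M, Currency in circulation −642.5M, Government deposits +437M
Commercial banking system:
  Assets:      Reserves at CB +1269.5M, Securities −257M, Foreign assets −807M
  Liabilities: Checkable deposits +205.5M
Monetary base = currency + reserves: −642.5M + (+1269.5M) = +627 million.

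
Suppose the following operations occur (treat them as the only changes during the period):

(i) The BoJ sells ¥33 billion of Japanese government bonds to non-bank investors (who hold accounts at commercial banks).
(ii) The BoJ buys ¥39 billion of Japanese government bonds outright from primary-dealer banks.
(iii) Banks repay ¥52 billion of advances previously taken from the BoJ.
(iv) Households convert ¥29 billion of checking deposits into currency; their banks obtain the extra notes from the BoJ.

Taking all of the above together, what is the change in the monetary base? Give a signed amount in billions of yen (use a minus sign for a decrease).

BoJ balance sheet:
  Assets:      Securities +¥6B, Loans to banks −¥52B
  Liabilities: Bank reserves −¥75B, Currency in circulation +¥29B
Monetary base = currency + reserves: +¥29B + (−¥75B) = -¥46 billion.

-¥46 billion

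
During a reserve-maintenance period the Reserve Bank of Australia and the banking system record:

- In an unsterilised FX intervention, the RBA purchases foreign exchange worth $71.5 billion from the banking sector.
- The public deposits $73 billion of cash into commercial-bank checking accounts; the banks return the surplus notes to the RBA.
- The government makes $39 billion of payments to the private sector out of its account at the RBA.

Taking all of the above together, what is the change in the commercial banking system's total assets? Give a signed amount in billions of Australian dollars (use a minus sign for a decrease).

+$112 billion

RBA balance sheet:
  Assets:      Foreign assets +$71.5B
  Liabilities: Bank reserves +$183.5B, Currency in circulation −$73B, Government deposits −$39B
Commercial banking system:
  Assets:      Reserves at CB +$183.5B, Foreign assets −$71.5B
  Liabilities: Checkable deposits +$112B
Change in total bank assets = +$112 billion.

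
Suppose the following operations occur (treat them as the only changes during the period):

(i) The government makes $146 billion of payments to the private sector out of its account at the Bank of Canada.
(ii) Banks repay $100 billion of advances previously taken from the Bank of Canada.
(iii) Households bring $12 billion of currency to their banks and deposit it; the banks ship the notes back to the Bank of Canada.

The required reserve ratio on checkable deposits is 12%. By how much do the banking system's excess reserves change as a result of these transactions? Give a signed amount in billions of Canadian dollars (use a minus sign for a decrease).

Government spending $146 billion: reserves +$146B, deposits +$146B.
Discount-window repayment $100 billion: reserves −$100B, deposits 0.
Currency deposit $12 billion: reserves +$12B, deposits +$12B.
Totals: Δreserves = +$58B, Δdeposits = +$158B.
Δrequired reserves = 12% × +$158B = +$18.96B.
Δexcess reserves = Δreserves − Δrequired = +$58B − (+$18.96B) = +$39.04 billion.

+$39.04 billion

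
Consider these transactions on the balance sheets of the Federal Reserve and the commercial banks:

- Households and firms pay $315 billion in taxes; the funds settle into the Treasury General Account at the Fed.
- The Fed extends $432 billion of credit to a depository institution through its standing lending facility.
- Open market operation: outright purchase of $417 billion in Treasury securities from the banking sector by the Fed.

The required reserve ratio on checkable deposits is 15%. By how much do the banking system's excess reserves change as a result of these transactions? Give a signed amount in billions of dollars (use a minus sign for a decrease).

+$581.25 billion

Government account inflow $315 billion: reserves −$315B, deposits −$315B.
Discount-window loan $432 billion: reserves +$432B, deposits 0.
OMO purchase (from banks) $417 billion: reserves +$417B, deposits 0.
Totals: Δreserves = +$534B, Δdeposits = −$315B.
Δrequired reserves = 15% × −$315B = −$47.25B.
Δexcess reserves = Δreserves − Δrequired = +$534B − (−$47.25B) = +$581.25 billion.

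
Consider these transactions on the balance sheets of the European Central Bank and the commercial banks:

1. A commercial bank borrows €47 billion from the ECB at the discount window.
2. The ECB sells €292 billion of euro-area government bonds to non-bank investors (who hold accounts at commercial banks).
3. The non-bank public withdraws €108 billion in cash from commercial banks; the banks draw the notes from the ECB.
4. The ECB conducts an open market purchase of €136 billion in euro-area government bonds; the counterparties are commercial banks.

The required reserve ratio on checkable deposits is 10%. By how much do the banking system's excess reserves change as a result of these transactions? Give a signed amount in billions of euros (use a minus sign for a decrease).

-€177 billion

Discount-window loan €47 billion: reserves +€47B, deposits 0.
Asset sale (to non-banks) €292 billion: reserves −€292B, deposits −€292B.
Currency withdrawal €108 billion: reserves −€108B, deposits −€108B.
OMO purchase (from banks) €136 billion: reserves +€136B, deposits 0.
Totals: Δreserves = −€217B, Δdeposits = −€400B.
Δrequired reserves = 10% × −€400B = −€40B.
Δexcess reserves = Δreserves − Δrequired = −€217B − (−€40B) = -€177 billion.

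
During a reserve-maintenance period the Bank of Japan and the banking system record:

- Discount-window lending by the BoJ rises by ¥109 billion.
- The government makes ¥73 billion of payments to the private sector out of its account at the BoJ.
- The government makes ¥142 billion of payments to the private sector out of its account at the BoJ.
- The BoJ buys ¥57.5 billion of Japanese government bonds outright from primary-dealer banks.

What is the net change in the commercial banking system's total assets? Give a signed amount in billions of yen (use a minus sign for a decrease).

Discount-window loan ¥109 billion: bank balance sheets expand → +¥109B.
Government spending ¥73 billion: bank balance sheets expand → +¥73B.
Government spending ¥142 billion: bank balance sheets expand → +¥142B.
OMO purchase (from banks) ¥57.5 billion: just an asset swap on bank balance sheets → 0.
Net: 109 + 73 + 142 + 0 = +¥324 billion.

+¥324 billion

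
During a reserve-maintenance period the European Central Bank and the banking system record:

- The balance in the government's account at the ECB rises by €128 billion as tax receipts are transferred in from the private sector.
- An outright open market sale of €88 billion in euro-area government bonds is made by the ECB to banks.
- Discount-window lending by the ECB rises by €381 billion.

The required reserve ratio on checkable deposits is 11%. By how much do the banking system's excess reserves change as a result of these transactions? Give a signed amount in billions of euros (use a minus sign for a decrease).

+€179.08 billion

Government account inflow €128 billion: reserves −€128B, deposits −€128B.
OMO sale (to banks) €88 billion: reserves −€88B, deposits 0.
Discount-window loan €381 billion: reserves +€381B, deposits 0.
Totals: Δreserves = +€165B, Δdeposits = −€128B.
Δrequired reserves = 11% × −€128B = −€14.08B.
Δexcess reserves = Δreserves − Δrequired = +€165B − (−€14.08B) = +€179.08 billion.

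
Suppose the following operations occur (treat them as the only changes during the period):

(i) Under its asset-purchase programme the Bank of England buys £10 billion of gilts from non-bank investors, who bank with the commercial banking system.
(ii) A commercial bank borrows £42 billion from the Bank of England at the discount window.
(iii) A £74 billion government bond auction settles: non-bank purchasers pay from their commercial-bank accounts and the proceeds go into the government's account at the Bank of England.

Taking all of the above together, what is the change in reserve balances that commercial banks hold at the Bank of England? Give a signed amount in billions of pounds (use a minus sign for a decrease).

-£22 billion

Bank of England balance sheet:
  Assets:      Securities +£10B, Loans to banks +£42B
  Liabilities: Bank reserves −£22B, Government deposits +£74B
Commercial banking system:
  Assets:      Reserves at CB −£22B
  Liabilities: Checkable deposits −£64B, Borrowings from CB +£42B
So the change in reserve balances that commercial banks hold at the Bank of England is -£22 billion.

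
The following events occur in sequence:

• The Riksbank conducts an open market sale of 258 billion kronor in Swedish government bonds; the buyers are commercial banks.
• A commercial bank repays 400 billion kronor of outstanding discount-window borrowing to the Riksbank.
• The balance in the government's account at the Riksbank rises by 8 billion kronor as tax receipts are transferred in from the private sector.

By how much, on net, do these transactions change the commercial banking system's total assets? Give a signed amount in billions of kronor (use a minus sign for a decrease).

Riksbank balance sheet:
  Assets:      Securities −258B, Loans to banks −400B
  Liabilities: Bank reserves −666B, Government deposits +8B
Commercial banking system:
  Assets:      Reserves at CB −666B, Securities +258B
  Liabilities: Checkable deposits −8B, Borrowings from CB −400B
Change in total bank assets = -408 billion.

-408 billion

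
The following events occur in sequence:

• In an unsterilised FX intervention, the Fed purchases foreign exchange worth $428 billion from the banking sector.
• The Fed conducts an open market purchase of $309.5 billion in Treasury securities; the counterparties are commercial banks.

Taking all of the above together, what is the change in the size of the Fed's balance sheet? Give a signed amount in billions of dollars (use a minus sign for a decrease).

+$737.5 billion

FX purchase $428 billion: a Fed asset is acquired → +$428B.
OMO purchase (from banks) $309.5 billion: a Fed asset is acquired → +$309.5B.
Net: 428 + 309.5 = +$737.5 billion.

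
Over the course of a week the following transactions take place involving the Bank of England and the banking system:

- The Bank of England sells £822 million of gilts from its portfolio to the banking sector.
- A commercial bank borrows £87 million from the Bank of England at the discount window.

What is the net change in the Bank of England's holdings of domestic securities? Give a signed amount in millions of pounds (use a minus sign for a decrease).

-£822 million

OMO sale (to banks) £822 million: securities removed from the Bank of England's portfolio → −£822M.
Discount-window loan £87 million: the Bank of England's securities portfolio is untouched → 0.
Net: −822 + 0 = -£822 million.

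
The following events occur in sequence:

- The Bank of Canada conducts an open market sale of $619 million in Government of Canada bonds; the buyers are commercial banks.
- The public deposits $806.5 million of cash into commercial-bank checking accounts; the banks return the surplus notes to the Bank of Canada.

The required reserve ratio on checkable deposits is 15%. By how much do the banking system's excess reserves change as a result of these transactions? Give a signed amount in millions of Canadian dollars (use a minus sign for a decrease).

+$66.525 million

OMO sale (to banks) $619 million: reserves −$619M, deposits 0.
Currency deposit $806.5 million: reserves +$806.5M, deposits +$806.5M.
Totals: Δreserves = +$187.5M, Δdeposits = +$806.5M.
Δrequired reserves = 15% × +$806.5M = +$120.975M.
Δexcess reserves = Δreserves − Δrequired = +$187.5M − (+$120.975M) = +$66.525 million.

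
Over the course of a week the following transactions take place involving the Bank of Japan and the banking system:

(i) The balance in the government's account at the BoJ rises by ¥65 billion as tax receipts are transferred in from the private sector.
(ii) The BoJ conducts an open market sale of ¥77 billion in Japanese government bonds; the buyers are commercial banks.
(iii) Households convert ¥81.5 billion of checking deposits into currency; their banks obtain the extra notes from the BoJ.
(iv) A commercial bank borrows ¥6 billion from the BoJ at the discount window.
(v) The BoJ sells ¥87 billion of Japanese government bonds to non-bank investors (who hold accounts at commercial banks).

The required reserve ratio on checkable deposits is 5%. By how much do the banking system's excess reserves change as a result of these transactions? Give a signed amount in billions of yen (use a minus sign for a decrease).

-¥292.825 billion

Government account inflow ¥65 billion: reserves −¥65B, deposits −¥65B.
OMO sale (to banks) ¥77 billion: reserves −¥77B, deposits 0.
Currency withdrawal ¥81.5 billion: reserves −¥81.5B, deposits −¥81.5B.
Discount-window loan ¥6 billion: reserves +¥6B, deposits 0.
Asset sale (to non-banks) ¥87 billion: reserves −¥87B, deposits −¥87B.
Totals: Δreserves = −¥304.5B, Δdeposits = −¥233.5B.
Δrequired reserves = 5% × −¥233.5B = −¥11.675B.
Δexcess reserves = Δreserves − Δrequired = −¥304.5B − (−¥11.675B) = -¥292.825 billion.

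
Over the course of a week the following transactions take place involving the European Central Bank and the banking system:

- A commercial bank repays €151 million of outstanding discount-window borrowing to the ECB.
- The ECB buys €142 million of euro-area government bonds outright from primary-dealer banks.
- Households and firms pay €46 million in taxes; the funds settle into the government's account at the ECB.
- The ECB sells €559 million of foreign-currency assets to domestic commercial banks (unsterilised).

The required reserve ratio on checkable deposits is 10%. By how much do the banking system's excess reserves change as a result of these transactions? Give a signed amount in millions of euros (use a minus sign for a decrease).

-€609.4 million

Discount-window repayment €151 million: reserves −€151M, deposits 0.
OMO purchase (from banks) €142 million: reserves +€142M, deposits 0.
Government account inflow €46 million: reserves −€46M, deposits −€46M.
FX sale €559 million: reserves −€559M, deposits 0.
Totals: Δreserves = −€614M, Δdeposits = −€46M.
Δrequired reserves = 10% × −€46M = −€4.6M.
Δexcess reserves = Δreserves − Δrequired = −€614M − (−€4.6M) = -€609.4 million.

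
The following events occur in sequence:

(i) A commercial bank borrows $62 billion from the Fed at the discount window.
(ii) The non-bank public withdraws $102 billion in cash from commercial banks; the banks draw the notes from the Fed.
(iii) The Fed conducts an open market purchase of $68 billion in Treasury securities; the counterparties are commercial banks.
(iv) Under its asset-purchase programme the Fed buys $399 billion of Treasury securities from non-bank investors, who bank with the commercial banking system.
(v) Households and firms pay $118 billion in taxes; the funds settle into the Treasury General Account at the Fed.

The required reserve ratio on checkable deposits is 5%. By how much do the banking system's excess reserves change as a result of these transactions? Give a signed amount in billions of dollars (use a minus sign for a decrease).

+$300.05 billion

Discount-window loan $62 billion: reserves +$62B, deposits 0.
Currency withdrawal $102 billion: reserves −$102B, deposits −$102B.
OMO purchase (from banks) $68 billion: reserves +$68B, deposits 0.
Asset purchase (from non-banks) $399 billion: reserves +$399B, deposits +$399B.
Government account inflow $118 billion: reserves −$118B, deposits −$118B.
Totals: Δreserves = +$309B, Δdeposits = +$179B.
Δrequired reserves = 5% × +$179B = +$8.95B.
Δexcess reserves = Δreserves − Δrequired = +$309B − (+$8.95B) = +$300.05 billion.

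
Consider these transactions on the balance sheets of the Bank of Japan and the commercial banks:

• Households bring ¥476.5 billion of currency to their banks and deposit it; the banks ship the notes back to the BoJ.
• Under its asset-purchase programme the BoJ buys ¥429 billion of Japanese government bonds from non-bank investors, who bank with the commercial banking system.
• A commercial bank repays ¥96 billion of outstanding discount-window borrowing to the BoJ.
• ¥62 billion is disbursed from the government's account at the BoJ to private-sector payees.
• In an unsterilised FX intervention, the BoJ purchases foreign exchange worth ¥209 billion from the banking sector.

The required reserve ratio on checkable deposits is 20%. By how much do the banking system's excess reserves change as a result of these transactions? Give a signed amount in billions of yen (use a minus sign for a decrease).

+¥887 billion

Currency deposit ¥476.5 billion: reserves +¥476.5B, deposits +¥476.5B.
Asset purchase (from non-banks) ¥429 billion: reserves +¥429B, deposits +¥429B.
Discount-window repayment ¥96 billion: reserves −¥96B, deposits 0.
Government spending ¥62 billion: reserves +¥62B, deposits +¥62B.
FX purchase ¥209 billion: reserves +¥209B, deposits 0.
Totals: Δreserves = +¥1080.5B, Δdeposits = +¥967.5B.
Δrequired reserves = 20% × +¥967.5B = +¥193.5B.
Δexcess reserves = Δreserves − Δrequired = +¥1080.5B − (+¥193.5B) = +¥887 billion.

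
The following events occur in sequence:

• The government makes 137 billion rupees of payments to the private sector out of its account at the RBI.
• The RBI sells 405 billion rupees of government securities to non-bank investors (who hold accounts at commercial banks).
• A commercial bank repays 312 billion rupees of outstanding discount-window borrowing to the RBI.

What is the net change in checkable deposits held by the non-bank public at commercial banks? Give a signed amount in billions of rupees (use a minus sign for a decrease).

-268 billion

Government spending 137 billion rupees: non-bank counterparties' bank balances rise → +137B.
Asset sale (to non-banks) 405 billion rupees: non-bank counterparties' bank balances fall → −405B.
Discount-window repayment 312 billion rupees: the counterparty is a bank, so public deposits are unchanged → 0.
Net: 137 − 405 + 0 = -268 billion.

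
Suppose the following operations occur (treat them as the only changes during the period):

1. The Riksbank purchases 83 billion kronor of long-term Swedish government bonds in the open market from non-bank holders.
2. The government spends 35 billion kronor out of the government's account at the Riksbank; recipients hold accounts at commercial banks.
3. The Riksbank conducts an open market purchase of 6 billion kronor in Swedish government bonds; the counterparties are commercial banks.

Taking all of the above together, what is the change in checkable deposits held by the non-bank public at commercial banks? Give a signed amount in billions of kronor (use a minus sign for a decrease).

+118 billion

Asset purchase (from non-banks) 83 billion kronor: non-bank counterparties' bank balances rise → +83B.
Government spending 35 billion kronor: non-bank counterparties' bank balances rise → +35B.
OMO purchase (from banks) 6 billion kronor: the counterparty is a bank, so public deposits are unchanged → 0.
Net: 83 + 35 + 0 = +118 billion.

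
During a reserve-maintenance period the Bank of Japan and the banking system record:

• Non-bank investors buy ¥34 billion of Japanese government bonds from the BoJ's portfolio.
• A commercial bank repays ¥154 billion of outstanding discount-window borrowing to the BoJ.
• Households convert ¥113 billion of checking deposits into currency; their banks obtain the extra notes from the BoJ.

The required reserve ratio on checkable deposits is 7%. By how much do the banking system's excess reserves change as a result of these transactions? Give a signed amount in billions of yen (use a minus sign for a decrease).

-¥290.71 billion

Asset sale (to non-banks) ¥34 billion: reserves −¥34B, deposits −¥34B.
Discount-window repayment ¥154 billion: reserves −¥154B, deposits 0.
Currency withdrawal ¥113 billion: reserves −¥113B, deposits −¥113B.
Totals: Δreserves = −¥301B, Δdeposits = −¥147B.
Δrequired reserves = 7% × −¥147B = −¥10.29B.
Δexcess reserves = Δreserves − Δrequired = −¥301B − (−¥10.29B) = -¥290.71 billion.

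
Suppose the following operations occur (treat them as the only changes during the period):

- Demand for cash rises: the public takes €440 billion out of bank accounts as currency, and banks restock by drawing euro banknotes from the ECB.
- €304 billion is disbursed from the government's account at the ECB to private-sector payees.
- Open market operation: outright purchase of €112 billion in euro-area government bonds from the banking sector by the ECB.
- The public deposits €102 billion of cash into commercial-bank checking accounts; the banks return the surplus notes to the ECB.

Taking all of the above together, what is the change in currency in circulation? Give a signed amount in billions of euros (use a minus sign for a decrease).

ECB balance sheet:
  Assets:      Securities +€112B
  Liabilities: Bank reserves +€78B, Currency in circulation +€338B, Government deposits −€304B
Commercial banking system:
  Assets:      Reserves at CB +€78B, Securities −€112B
  Liabilities: Checkable deposits −€34B
So the change in currency in circulation is +€338 billion.

+€338 billion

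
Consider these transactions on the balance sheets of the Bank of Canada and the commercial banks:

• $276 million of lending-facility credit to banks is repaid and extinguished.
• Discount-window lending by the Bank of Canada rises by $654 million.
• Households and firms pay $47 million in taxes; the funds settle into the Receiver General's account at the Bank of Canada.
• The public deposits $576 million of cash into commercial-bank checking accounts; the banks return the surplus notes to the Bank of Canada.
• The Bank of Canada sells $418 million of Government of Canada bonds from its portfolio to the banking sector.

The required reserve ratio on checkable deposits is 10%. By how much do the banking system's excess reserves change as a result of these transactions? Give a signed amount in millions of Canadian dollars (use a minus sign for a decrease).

+$436.1 million

Discount-window repayment $276 million: reserves −$276M, deposits 0.
Discount-window loan $654 million: reserves +$654M, deposits 0.
Government account inflow $47 million: reserves −$47M, deposits −$47M.
Currency deposit $576 million: reserves +$576M, deposits +$576M.
OMO sale (to banks) $418 million: reserves −$418M, deposits 0.
Totals: Δreserves = +$489M, Δdeposits = +$529M.
Δrequired reserves = 10% × +$529M = +$52.9M.
Δexcess reserves = Δreserves − Δrequired = +$489M − (+$52.9M) = +$436.1 million.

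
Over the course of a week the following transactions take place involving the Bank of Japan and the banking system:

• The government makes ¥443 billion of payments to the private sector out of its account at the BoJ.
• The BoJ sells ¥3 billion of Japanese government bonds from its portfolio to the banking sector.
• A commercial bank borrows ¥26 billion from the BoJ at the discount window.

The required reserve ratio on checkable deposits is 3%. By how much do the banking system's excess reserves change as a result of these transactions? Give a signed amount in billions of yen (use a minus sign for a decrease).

+¥452.71 billion

Government spending ¥443 billion: reserves +¥443B, deposits +¥443B.
OMO sale (to banks) ¥3 billion: reserves −¥3B, deposits 0.
Discount-window loan ¥26 billion: reserves +¥26B, deposits 0.
Totals: Δreserves = +¥466B, Δdeposits = +¥443B.
Δrequired reserves = 3% × +¥443B = +¥13.29B.
Δexcess reserves = Δreserves − Δrequired = +¥466B − (+¥13.29B) = +¥452.71 billion.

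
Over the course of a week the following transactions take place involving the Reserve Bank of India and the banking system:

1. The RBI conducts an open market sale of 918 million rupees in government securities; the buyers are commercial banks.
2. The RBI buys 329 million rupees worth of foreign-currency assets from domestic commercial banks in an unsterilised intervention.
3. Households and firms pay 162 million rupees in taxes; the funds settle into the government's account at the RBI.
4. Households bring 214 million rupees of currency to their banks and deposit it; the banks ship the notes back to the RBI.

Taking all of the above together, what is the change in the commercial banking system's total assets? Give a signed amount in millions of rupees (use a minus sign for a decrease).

RBI balance sheet:
  Assets:      Securities −918M, Foreign assets +329M
  Liabilities: Bank reserves −537M, Currency in circulation −214M, Government deposits +162M
Commercial banking system:
  Assets:      Reserves at CB −537M, Securities +918M, Foreign assets −329M
  Liabilities: Checkable deposits +52M
Change in total bank assets = +52 million.

+52 million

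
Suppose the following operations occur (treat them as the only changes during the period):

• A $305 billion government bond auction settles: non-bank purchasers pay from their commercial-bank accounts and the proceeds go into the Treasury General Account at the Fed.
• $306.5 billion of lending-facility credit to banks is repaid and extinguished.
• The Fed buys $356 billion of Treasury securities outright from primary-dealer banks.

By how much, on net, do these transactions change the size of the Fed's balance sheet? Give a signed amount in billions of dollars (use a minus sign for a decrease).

Fed balance sheet:
  Assets:      Securities +$356B, Loans to banks −$306.5B
  Liabilities: Bank reserves −$255.5B, Government deposits +$305B
Change in total Fed assets = +$49.5 billion.

+$49.5 billion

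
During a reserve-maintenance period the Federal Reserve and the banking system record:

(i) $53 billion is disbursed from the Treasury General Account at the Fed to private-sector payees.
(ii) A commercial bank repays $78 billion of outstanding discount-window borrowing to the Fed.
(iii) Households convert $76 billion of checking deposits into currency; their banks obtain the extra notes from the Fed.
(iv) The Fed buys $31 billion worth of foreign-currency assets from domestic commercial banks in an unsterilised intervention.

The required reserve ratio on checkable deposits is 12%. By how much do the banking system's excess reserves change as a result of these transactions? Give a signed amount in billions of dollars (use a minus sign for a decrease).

Government spending $53 billion: reserves +$53B, deposits +$53B.
Discount-window repayment $78 billion: reserves −$78B, deposits 0.
Currency withdrawal $76 billion: reserves −$76B, deposits −$76B.
FX purchase $31 billion: reserves +$31B, deposits 0.
Totals: Δreserves = −$70B, Δdeposits = −$23B.
Δrequired reserves = 12% × −$23B = −$2.76B.
Δexcess reserves = Δreserves − Δrequired = −$70B − (−$2.76B) = -$67.24 billion.

-$67.24 billion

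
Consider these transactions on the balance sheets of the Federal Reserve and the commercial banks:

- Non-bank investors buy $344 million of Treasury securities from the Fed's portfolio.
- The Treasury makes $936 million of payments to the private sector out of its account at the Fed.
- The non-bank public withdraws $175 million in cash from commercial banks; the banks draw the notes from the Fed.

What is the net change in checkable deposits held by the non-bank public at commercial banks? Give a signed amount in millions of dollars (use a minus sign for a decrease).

+$417 million

Asset sale (to non-banks) $344 million: non-bank counterparties' bank balances fall → −$344M.
Government spending $936 million: non-bank counterparties' bank balances rise → +$936M.
Currency withdrawal $175 million: non-bank counterparties' bank balances fall → −$175M.
Net: −344 + 936 − 175 = +$417 million.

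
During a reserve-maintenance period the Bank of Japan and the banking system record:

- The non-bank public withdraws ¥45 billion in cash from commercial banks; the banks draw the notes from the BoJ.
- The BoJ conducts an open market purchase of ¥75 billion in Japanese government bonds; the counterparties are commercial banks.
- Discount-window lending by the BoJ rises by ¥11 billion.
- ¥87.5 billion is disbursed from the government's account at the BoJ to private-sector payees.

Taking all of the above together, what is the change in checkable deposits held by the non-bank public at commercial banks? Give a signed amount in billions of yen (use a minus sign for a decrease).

BoJ balance sheet:
  Assets:      Securities +¥75B, Loans to banks +¥11B
  Liabilities: Bank reserves +¥128.5B, Currency in circulation +¥45B, Government deposits −¥87.5B
Commercial banking system:
  Assets:      Reserves at CB +¥128.5B, Securities −¥75B
  Liabilities: Checkable deposits +¥42.5B, Borrowings from CB +¥11B
So the change in checkable deposits held by the non-bank public at commercial banks is +¥42.5 billion.

+¥42.5 billion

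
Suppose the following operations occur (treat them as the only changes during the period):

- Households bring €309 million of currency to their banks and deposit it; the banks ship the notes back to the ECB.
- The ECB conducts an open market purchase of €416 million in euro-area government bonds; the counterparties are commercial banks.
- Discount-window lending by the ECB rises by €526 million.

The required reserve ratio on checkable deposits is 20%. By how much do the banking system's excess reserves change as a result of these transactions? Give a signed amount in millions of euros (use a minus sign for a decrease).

+€1189.2 million

Currency deposit €309 million: reserves +€309M, deposits +€309M.
OMO purchase (from banks) €416 million: reserves +€416M, deposits 0.
Discount-window loan €526 million: reserves +€526M, deposits 0.
Totals: Δreserves = +€1251M, Δdeposits = +€309M.
Δrequired reserves = 20% × +€309M = +€61.8M.
Δexcess reserves = Δreserves − Δrequired = +€1251M − (+€61.8M) = +€1189.2 million.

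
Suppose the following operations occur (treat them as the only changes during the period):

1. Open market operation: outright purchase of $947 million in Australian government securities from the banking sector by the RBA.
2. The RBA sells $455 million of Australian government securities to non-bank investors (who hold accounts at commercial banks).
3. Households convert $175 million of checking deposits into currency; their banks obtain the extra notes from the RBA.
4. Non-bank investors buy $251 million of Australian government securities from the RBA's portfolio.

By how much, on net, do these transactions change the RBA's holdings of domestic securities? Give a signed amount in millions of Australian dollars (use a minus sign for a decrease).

+$241 million

OMO purchase (from banks) $947 million: securities added to the RBA's portfolio → +$947M.
Asset sale (to non-banks) $455 million: securities removed from the RBA's portfolio → −$455M.
Currency withdrawal $175 million: the RBA's securities portfolio is untouched → 0.
Asset sale (to non-banks) $251 million: securities removed from the RBA's portfolio → −$251M.
Net: 947 − 455 + 0 − 251 = +$241 million.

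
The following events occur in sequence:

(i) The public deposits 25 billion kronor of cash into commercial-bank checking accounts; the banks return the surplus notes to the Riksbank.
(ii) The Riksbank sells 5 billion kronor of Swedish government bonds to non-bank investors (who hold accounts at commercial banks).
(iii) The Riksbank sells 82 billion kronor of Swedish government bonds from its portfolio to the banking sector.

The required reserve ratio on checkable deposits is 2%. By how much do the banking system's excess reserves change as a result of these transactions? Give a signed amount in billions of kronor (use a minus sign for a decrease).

-62.4 billion

Currency deposit 25 billion kronor: reserves +25B, deposits +25B.
Asset sale (to non-banks) 5 billion kronor: reserves −5B, deposits −5B.
OMO sale (to banks) 82 billion kronor: reserves −82B, deposits 0.
Totals: Δreserves = −62B, Δdeposits = +20B.
Δrequired reserves = 2% × +20B = +0.4B.
Δexcess reserves = Δreserves − Δrequired = −62B − (+0.4B) = -62.4 billion.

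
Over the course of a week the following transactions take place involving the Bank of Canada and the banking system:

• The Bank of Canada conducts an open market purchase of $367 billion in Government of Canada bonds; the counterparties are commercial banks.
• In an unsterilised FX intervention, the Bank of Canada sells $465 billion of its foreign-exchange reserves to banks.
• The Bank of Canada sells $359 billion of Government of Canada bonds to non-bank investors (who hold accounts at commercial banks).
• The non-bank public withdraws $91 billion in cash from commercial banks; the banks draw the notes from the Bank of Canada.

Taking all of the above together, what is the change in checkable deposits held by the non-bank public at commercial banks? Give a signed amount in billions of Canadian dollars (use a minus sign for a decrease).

-$450 billion

Bank of Canada balance sheet:
  Assets:      Securities +$8B, Foreign assets −$465B
  Liabilities: Bank reserves −$548B, Currency in circulation +$91B
Commercial banking system:
  Assets:      Reserves at CB −$548B, Securities −$367B, Foreign assets +$465B
  Liabilities: Checkable deposits −$450B
So the change in checkable deposits held by the non-bank public at commercial banks is -$450 billion.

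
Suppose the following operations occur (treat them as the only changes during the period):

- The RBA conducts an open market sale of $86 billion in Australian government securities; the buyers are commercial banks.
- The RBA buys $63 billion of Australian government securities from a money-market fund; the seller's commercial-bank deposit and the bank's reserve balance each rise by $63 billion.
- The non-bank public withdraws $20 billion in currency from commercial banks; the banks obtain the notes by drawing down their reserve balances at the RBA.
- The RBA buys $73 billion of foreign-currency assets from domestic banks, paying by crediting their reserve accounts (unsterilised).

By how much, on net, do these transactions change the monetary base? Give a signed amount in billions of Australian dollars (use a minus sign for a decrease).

OMO sale (to banks) $86 billion: RBA balance sheet contracts → −$86B.
Asset purchase (from non-banks) $63 billion: RBA balance sheet expands → +$63B.
Currency withdrawal $20 billion: just a shift between currency and reserves — both are base money → 0.
FX purchase $73 billion: RBA balance sheet expands → +$73B.
Net: −86 + 63 + 0 + 73 = +$50 billion.

+$50 billion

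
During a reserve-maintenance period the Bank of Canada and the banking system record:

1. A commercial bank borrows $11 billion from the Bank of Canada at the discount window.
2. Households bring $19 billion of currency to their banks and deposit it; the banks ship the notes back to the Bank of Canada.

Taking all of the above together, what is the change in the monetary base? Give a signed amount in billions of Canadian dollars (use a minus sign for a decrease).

Bank of Canada balance sheet:
  Assets:      Loans to banks +$11B
  Liabilities: Bank reserves +$30B, Currency in circulation −$19B
Monetary base = currency + reserves: −$19B + (+$30B) = +$11 billion.

+$11 billion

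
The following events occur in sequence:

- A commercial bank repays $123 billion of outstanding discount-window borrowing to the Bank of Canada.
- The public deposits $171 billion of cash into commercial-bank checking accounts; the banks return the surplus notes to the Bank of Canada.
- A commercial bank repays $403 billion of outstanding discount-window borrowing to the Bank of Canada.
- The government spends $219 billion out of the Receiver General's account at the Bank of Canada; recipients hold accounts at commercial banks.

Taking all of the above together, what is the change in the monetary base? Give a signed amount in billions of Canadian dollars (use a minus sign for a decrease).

-$307 billion

Bank of Canada balance sheet:
  Assets:      Loans to banks −$526B
  Liabilities: Bank reserves −$136B, Currency in circulation −$171B, Government deposits −$219B
Monetary base = currency + reserves: −$171B + (−$136B) = -$307 billion.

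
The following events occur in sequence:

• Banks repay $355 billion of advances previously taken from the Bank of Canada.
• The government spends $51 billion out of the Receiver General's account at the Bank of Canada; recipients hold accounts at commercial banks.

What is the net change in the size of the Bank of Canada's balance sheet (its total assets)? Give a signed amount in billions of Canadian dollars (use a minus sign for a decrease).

Discount-window repayment $355 billion: a Bank of Canada asset is shed → −$355B.
Government spending $51 billion: only the composition of liabilities changes → 0.
Net: −355 + 0 = -$355 billion.

-$355 billion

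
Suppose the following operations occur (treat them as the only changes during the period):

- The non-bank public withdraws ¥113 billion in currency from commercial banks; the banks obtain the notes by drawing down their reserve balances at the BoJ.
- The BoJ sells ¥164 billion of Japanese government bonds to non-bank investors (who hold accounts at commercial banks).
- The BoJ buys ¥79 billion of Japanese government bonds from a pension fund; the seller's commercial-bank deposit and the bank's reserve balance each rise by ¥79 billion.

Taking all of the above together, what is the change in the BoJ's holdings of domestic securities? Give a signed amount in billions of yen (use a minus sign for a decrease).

-¥85 billion

Currency withdrawal ¥113 billion: the BoJ's securities portfolio is untouched → 0.
Asset sale (to non-banks) ¥164 billion: securities removed from the BoJ's portfolio → −¥164B.
Asset purchase (from non-banks) ¥79 billion: securities added to the BoJ's portfolio → +¥79B.
Net: 0 − 164 + 79 = -¥85 billion.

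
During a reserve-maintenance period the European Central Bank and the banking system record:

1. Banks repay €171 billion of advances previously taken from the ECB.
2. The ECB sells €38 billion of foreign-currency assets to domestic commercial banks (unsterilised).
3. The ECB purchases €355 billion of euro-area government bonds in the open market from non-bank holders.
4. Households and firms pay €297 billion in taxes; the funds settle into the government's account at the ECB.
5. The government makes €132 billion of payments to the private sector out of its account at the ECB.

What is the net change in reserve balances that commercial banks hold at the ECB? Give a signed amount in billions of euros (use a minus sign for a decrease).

ECB balance sheet:
  Assets:      Securities +€355B, Loans to banks −€171B, Foreign assets −€38B
  Liabilities: Bank reserves −€19B, Government deposits +€165B
Commercial banking system:
  Assets:      Reserves at CB −€19B, Foreign assets +€38B
  Liabilities: Checkable deposits +€190B, Borrowings from CB −€171B
So the change in reserve balances that commercial banks hold at the ECB is -€19 billion.

-€19 billion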